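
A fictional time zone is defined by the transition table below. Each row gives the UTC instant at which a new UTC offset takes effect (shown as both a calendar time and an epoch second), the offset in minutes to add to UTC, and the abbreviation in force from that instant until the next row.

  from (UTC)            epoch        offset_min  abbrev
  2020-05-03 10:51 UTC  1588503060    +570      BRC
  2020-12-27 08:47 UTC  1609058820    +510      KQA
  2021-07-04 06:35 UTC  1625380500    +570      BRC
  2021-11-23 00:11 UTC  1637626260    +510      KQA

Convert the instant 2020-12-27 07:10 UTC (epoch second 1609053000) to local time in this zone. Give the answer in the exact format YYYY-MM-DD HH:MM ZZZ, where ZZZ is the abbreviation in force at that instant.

Query: 2020-12-27 07:10 UTC
Rule 1/4 (BRC, +09:30): 2020-05-03 10:51 UTC ≤ query < 2020-12-27 08:47 UTC
7·60 + 10 + 570 = 1000 min
1000 = 0·1440 + 1000; 1000 = 16·60 + 40 → 16:40, same day
→ 2020-12-27 16:40 BRC

2020-12-27 16:40 BRC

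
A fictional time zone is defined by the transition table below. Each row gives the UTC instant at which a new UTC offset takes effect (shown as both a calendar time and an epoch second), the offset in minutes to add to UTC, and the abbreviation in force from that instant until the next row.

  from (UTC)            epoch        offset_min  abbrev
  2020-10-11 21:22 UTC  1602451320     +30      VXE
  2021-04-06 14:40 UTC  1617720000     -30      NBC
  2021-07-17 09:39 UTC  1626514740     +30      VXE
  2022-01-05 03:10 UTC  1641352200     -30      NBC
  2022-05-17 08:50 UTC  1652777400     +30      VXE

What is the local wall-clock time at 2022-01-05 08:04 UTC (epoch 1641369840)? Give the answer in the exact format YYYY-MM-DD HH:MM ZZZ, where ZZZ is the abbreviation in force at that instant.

2022-01-05 07:34 NBC

Query: 2022-01-05 08:04 UTC
Rule 4/5 (NBC, -00:30): 2022-01-05 03:10 UTC ≤ query < 2022-05-17 08:50 UTC
8·60 + 4 - 30 = 454 min
454 = 0·1440 + 454; 454 = 7·60 + 34 → 07:34, same day
→ 2022-01-05 07:34 NBC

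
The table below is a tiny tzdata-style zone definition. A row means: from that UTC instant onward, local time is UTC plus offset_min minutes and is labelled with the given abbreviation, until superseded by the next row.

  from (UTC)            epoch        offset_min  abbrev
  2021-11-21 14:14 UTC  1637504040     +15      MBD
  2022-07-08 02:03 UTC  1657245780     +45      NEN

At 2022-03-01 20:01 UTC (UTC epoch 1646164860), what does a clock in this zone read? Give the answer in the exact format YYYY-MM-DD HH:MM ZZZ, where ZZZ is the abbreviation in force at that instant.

2022-03-01 20:16 MBD

Query: 2022-03-01 20:01 UTC
Rule 1/2 (MBD, +00:15): 2021-11-21 14:14 UTC ≤ query < 2022-07-08 02:03 UTC
20·60 + 1 + 15 = 1216 min
1216 = 0·1440 + 1216; 1216 = 20·60 + 16 → 20:16, same day
→ 2022-03-01 20:16 MBD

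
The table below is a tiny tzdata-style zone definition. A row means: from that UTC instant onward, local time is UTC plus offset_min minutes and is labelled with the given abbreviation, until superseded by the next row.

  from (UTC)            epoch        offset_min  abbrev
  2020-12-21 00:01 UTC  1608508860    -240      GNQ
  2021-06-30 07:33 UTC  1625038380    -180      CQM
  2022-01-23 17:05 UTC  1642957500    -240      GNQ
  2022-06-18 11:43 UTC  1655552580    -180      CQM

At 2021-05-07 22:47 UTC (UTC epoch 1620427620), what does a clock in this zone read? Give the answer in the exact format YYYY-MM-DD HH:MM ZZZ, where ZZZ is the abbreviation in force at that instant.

Query: 2021-05-07 22:47 UTC
Rule 1/4 (GNQ, -04:00): 2020-12-21 00:01 UTC ≤ query < 2021-06-30 07:33 UTC
22·60 + 47 - 240 = 1127 min
1127 = 0·1440 + 1127; 1127 = 18·60 + 47 → 18:47, same day
→ 2021-05-07 18:47 GNQ

2021-05-07 18:47 GNQ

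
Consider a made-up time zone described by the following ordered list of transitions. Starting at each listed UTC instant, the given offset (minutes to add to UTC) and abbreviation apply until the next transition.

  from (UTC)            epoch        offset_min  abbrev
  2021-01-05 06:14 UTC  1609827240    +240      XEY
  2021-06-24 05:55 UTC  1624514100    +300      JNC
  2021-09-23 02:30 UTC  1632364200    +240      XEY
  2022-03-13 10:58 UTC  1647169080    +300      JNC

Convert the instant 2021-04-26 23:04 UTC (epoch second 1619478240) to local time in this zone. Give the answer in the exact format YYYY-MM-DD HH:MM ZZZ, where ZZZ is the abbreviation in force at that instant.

2021-04-27 03:04 XEY

Query: 2021-04-26 23:04 UTC
Rule 1/4 (XEY, +04:00): 2021-01-05 06:14 UTC ≤ query < 2021-06-24 05:55 UTC
23·60 + 4 + 240 = 1624 min
1624 = 1·1440 + 184; 184 = 3·60 + 4 → 03:04, 2021-04-26 + 1 day = 2021-04-27
→ 2021-04-27 03:04 XEY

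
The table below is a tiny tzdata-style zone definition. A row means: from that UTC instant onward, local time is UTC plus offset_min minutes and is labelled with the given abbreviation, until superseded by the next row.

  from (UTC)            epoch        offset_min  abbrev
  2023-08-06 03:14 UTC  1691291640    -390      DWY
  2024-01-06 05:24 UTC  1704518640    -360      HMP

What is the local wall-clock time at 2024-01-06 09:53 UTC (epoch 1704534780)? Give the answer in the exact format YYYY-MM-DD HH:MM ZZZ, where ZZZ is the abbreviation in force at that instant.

Query: 2024-01-06 09:53 UTC
Rule 2/2 (HMP, -06:00): 2024-01-06 05:24 UTC ≤ query < +∞
9·60 + 53 - 360 = 233 min
233 = 0·1440 + 233; 233 = 3·60 + 53 → 03:53, same day
→ 2024-01-06 03:53 HMP

2024-01-06 03:53 HMP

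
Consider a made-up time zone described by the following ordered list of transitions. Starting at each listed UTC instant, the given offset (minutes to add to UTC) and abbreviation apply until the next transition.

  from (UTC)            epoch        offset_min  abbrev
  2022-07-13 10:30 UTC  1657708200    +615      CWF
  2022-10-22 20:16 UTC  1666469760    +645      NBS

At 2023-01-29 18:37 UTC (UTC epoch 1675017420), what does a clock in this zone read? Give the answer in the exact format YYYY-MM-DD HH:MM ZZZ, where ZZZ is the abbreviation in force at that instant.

Query: 2023-01-29 18:37 UTC
Rule 2/2 (NBS, +10:45): 2022-10-22 20:16 UTC ≤ query < +∞
18·60 + 37 + 645 = 1762 min
1762 = 1·1440 + 322; 322 = 5·60 + 22 → 05:22, 2023-01-29 + 1 day = 2023-01-30
→ 2023-01-30 05:22 NBS

2023-01-30 05:22 NBS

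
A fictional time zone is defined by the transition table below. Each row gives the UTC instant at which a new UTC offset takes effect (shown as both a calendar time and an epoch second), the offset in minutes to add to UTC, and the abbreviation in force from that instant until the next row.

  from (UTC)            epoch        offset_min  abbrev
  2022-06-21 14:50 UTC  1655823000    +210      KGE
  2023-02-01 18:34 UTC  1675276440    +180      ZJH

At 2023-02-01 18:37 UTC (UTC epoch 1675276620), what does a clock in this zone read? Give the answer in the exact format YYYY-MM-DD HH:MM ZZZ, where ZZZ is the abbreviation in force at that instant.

Query: 2023-02-01 18:37 UTC
Rule 2/2 (ZJH, +03:00): 2023-02-01 18:34 UTC ≤ query < +∞
18·60 + 37 + 180 = 1297 min
1297 = 0·1440 + 1297; 1297 = 21·60 + 37 → 21:37, same day
→ 2023-02-01 21:37 ZJH

2023-02-01 21:37 ZJH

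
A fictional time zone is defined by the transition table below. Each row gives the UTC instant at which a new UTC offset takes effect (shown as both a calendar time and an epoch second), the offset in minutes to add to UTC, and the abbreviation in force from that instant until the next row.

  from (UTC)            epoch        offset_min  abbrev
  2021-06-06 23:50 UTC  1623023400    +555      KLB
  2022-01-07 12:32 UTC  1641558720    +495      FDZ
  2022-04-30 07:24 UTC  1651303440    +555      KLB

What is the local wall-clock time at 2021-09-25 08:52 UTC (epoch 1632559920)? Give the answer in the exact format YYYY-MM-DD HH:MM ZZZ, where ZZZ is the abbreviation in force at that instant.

Query: 2021-09-25 08:52 UTC
Rule 1/3 (KLB, +09:15): 2021-06-06 23:50 UTC ≤ query < 2022-01-07 12:32 UTC
8·60 + 52 + 555 = 1087 min
1087 = 0·1440 + 1087; 1087 = 18·60 + 7 → 18:07, same day
→ 2021-09-25 18:07 KLB

2021-09-25 18:07 KLB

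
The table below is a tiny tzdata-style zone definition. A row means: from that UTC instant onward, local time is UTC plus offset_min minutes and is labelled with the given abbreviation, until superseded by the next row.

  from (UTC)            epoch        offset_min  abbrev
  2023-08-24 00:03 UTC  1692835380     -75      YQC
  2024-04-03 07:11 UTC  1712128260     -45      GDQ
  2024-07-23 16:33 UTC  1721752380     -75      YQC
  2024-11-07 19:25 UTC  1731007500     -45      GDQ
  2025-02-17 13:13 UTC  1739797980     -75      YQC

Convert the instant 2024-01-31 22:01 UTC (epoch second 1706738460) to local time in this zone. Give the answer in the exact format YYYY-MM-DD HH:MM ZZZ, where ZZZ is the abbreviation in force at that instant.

2024-01-31 20:46 YQC

Query: 2024-01-31 22:01 UTC
Rule 1/5 (YQC, -01:15): 2023-08-24 00:03 UTC ≤ query < 2024-04-03 07:11 UTC
22·60 + 1 - 75 = 1246 min
1246 = 0·1440 + 1246; 1246 = 20·60 + 46 → 20:46, same day
→ 2024-01-31 20:46 YQC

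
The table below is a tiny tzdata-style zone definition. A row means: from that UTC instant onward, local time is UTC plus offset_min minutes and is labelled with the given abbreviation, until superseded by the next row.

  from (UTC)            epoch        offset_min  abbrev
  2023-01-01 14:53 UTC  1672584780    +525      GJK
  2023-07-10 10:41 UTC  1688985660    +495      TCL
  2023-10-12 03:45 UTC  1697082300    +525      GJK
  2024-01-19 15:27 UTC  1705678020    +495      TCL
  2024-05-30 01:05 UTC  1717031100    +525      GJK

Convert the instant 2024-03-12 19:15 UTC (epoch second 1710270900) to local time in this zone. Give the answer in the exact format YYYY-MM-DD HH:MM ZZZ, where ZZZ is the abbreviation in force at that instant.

2024-03-13 03:30 TCL

Query: 2024-03-12 19:15 UTC
Rule 4/5 (TCL, +08:15): 2024-01-19 15:27 UTC ≤ query < 2024-05-30 01:05 UTC
19·60 + 15 + 495 = 1650 min
1650 = 1·1440 + 210; 210 = 3·60 + 30 → 03:30, 2024-03-12 + 1 day = 2024-03-13
→ 2024-03-13 03:30 TCL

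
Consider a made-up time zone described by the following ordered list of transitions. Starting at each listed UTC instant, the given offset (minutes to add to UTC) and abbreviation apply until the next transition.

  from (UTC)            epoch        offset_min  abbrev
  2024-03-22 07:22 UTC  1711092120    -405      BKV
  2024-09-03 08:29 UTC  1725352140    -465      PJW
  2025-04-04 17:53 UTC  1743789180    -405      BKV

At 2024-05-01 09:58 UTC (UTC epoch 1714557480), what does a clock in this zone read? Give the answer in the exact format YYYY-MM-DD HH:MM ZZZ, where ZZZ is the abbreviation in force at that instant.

Query: 2024-05-01 09:58 UTC
Rule 1/3 (BKV, -06:45): 2024-03-22 07:22 UTC ≤ query < 2024-09-03 08:29 UTC
9·60 + 58 - 405 = 193 min
193 = 0·1440 + 193; 193 = 3·60 + 13 → 03:13, same day
→ 2024-05-01 03:13 BKV

2024-05-01 03:13 BKV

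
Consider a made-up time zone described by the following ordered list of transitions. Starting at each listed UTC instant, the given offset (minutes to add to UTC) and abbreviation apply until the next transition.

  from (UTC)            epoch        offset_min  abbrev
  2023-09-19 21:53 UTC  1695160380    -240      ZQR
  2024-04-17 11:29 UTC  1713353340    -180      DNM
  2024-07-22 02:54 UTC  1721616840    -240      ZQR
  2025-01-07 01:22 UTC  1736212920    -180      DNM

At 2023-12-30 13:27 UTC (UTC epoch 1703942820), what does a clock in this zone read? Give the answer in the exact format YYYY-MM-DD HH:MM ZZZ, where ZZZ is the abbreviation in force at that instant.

2023-12-30 09:27 ZQR

Query: 2023-12-30 13:27 UTC
Rule 1/4 (ZQR, -04:00): 2023-09-19 21:53 UTC ≤ query < 2024-04-17 11:29 UTC
13·60 + 27 - 240 = 567 min
567 = 0·1440 + 567; 567 = 9·60 + 27 → 09:27, same day
→ 2023-12-30 09:27 ZQR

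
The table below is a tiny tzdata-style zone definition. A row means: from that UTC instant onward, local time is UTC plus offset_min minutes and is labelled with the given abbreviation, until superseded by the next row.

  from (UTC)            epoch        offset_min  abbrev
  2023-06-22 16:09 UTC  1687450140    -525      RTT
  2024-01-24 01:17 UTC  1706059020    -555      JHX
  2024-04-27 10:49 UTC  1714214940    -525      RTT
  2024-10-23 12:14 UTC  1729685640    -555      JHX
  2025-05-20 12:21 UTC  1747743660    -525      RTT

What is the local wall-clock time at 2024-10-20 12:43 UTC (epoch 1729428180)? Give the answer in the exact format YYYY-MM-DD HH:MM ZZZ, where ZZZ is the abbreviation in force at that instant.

Query: 2024-10-20 12:43 UTC
Rule 3/5 (RTT, -08:45): 2024-04-27 10:49 UTC ≤ query < 2024-10-23 12:14 UTC
12·60 + 43 - 525 = 238 min
238 = 0·1440 + 238; 238 = 3·60 + 58 → 03:58, same day
→ 2024-10-20 03:58 RTT

2024-10-20 03:58 RTT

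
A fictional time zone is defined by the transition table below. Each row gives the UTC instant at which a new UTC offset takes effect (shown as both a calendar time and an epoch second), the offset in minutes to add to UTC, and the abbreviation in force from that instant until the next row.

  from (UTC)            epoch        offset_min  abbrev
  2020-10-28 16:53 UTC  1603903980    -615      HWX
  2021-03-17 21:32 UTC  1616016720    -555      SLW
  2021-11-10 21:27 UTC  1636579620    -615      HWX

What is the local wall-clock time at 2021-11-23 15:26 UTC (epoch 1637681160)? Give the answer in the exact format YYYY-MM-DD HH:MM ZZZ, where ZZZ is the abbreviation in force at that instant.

Query: 2021-11-23 15:26 UTC
Rule 3/3 (HWX, -10:15): 2021-11-10 21:27 UTC ≤ query < +∞
15·60 + 26 - 615 = 311 min
311 = 0·1440 + 311; 311 = 5·60 + 11 → 05:11, same day
→ 2021-11-23 05:11 HWX

2021-11-23 05:11 HWX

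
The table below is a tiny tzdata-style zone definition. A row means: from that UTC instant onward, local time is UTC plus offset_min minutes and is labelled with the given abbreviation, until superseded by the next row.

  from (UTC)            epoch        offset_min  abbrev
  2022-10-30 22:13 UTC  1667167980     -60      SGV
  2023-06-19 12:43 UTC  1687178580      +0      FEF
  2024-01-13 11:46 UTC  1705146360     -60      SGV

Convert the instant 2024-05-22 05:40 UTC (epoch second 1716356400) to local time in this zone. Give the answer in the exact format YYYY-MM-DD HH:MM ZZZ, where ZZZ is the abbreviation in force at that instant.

2024-05-22 04:40 SGV

Query: 2024-05-22 05:40 UTC
Rule 3/3 (SGV, -01:00): 2024-01-13 11:46 UTC ≤ query < +∞
5·60 + 40 - 60 = 280 min
280 = 0·1440 + 280; 280 = 4·60 + 40 → 04:40, same day
→ 2024-05-22 04:40 SGV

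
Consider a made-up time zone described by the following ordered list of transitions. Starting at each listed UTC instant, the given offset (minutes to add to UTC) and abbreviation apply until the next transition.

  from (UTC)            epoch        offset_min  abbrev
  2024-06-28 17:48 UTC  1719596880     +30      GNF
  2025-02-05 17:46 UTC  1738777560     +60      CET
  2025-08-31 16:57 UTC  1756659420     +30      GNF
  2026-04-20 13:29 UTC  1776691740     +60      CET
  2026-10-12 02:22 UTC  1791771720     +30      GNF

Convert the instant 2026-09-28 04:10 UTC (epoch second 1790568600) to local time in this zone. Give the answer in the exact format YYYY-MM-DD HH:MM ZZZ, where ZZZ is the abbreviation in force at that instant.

Query: 2026-09-28 04:10 UTC
Rule 4/5 (CET, +01:00): 2026-04-20 13:29 UTC ≤ query < 2026-10-12 02:22 UTC
4·60 + 10 + 60 = 310 min
310 = 0·1440 + 310; 310 = 5·60 + 10 → 05:10, same day
→ 2026-09-28 05:10 CET

2026-09-28 05:10 CET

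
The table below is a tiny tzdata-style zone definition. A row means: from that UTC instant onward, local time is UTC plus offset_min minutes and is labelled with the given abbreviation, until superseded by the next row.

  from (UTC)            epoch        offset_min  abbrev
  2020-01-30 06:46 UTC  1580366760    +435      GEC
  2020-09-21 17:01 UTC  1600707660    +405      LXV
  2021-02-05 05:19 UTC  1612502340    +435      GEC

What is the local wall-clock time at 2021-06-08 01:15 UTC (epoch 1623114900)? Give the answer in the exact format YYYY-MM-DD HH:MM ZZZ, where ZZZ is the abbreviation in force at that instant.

2021-06-08 08:30 GEC

Query: 2021-06-08 01:15 UTC
Rule 3/3 (GEC, +07:15): 2021-02-05 05:19 UTC ≤ query < +∞
1·60 + 15 + 435 = 510 min
510 = 0·1440 + 510; 510 = 8·60 + 30 → 08:30, same day
→ 2021-06-08 08:30 GEC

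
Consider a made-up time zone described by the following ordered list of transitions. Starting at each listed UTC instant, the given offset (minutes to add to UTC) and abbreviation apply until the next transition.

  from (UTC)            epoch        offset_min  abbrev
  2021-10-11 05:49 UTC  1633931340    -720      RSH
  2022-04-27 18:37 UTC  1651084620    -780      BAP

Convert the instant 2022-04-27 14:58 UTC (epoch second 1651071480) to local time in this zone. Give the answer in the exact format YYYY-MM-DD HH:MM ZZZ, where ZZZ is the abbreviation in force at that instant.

2022-04-27 02:58 RSH

Query: 2022-04-27 14:58 UTC
Rule 1/2 (RSH, -12:00): 2021-10-11 05:49 UTC ≤ query < 2022-04-27 18:37 UTC
14·60 + 58 - 720 = 178 min
178 = 0·1440 + 178; 178 = 2·60 + 58 → 02:58, same day
→ 2022-04-27 02:58 RSH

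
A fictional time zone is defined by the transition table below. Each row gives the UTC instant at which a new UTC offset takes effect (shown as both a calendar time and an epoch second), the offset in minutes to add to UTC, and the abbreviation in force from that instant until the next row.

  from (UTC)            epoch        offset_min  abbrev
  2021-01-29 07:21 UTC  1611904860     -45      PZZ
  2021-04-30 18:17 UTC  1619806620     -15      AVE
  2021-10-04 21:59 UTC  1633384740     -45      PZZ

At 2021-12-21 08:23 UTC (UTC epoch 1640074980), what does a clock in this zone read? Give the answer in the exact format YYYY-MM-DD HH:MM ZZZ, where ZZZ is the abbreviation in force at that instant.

2021-12-21 07:38 PZZ

Query: 2021-12-21 08:23 UTC
Rule 3/3 (PZZ, -00:45): 2021-10-04 21:59 UTC ≤ query < +∞
8·60 + 23 - 45 = 458 min
458 = 0·1440 + 458; 458 = 7·60 + 38 → 07:38, same day
→ 2021-12-21 07:38 PZZ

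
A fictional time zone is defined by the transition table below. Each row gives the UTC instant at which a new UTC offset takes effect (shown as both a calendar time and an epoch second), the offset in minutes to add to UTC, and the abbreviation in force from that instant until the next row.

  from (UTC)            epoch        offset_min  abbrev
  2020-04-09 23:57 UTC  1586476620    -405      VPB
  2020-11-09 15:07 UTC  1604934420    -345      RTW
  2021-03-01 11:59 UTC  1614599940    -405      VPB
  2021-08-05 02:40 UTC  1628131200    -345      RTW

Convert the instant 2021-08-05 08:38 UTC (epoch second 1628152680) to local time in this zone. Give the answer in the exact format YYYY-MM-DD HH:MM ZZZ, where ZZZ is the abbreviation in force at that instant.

2021-08-05 02:53 RTW

Query: 2021-08-05 08:38 UTC
Rule 4/4 (RTW, -05:45): 2021-08-05 02:40 UTC ≤ query < +∞
8·60 + 38 - 345 = 173 min
173 = 0·1440 + 173; 173 = 2·60 + 53 → 02:53, same day
→ 2021-08-05 02:53 RTW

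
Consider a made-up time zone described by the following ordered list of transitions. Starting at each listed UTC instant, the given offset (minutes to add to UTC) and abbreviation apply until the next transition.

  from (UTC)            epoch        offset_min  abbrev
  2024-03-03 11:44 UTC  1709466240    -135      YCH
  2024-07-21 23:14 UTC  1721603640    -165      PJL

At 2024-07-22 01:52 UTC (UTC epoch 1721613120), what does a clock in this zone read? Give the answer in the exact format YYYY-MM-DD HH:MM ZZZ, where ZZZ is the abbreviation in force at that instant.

2024-07-21 23:07 PJL

Query: 2024-07-22 01:52 UTC
Rule 2/2 (PJL, -02:45): 2024-07-21 23:14 UTC ≤ query < +∞
1·60 + 52 - 165 = -53 min
-53 = -1·1440 + 1387; 1387 = 23·60 + 7 → 23:07, 2024-07-22 - 1 day = 2024-07-21
→ 2024-07-21 23:07 PJL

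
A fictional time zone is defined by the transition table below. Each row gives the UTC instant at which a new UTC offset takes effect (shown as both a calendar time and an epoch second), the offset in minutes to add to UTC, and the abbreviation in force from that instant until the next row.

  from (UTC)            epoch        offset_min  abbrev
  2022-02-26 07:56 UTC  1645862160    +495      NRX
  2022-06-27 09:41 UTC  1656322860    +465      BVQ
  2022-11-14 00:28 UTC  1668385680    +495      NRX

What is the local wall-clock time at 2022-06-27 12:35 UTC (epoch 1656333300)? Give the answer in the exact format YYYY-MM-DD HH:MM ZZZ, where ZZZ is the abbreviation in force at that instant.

2022-06-27 20:20 BVQ

Query: 2022-06-27 12:35 UTC
Rule 2/3 (BVQ, +07:45): 2022-06-27 09:41 UTC ≤ query < 2022-11-14 00:28 UTC
12·60 + 35 + 465 = 1220 min
1220 = 0·1440 + 1220; 1220 = 20·60 + 20 → 20:20, same day
→ 2022-06-27 20:20 BVQ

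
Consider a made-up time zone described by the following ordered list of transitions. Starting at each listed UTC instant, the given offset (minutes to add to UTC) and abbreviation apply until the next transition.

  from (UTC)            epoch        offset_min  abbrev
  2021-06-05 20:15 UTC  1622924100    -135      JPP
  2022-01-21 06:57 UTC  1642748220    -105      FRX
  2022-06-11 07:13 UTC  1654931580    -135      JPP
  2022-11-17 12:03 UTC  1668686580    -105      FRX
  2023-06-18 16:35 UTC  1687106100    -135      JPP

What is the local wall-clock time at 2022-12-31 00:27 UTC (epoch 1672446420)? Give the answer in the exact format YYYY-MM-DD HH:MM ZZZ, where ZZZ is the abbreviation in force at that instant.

Query: 2022-12-31 00:27 UTC
Rule 4/5 (FRX, -01:45): 2022-11-17 12:03 UTC ≤ query < 2023-06-18 16:35 UTC
0·60 + 27 - 105 = -78 min
-78 = -1·1440 + 1362; 1362 = 22·60 + 42 → 22:42, 2022-12-31 - 1 day = 2022-12-30
→ 2022-12-30 22:42 FRX

2022-12-30 22:42 FRX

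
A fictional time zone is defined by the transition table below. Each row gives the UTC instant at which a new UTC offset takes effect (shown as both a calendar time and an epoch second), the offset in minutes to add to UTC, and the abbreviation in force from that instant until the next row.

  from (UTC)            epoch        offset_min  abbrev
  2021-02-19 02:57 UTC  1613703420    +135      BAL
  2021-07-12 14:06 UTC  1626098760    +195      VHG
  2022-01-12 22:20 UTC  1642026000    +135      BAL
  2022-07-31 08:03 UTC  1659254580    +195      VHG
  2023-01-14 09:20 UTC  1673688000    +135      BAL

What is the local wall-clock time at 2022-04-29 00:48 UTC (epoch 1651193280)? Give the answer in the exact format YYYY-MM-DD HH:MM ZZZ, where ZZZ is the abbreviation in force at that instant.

Query: 2022-04-29 00:48 UTC
Rule 3/5 (BAL, +02:15): 2022-01-12 22:20 UTC ≤ query < 2022-07-31 08:03 UTC
0·60 + 48 + 135 = 183 min
183 = 0·1440 + 183; 183 = 3·60 + 3 → 03:03, same day
→ 2022-04-29 03:03 BAL

2022-04-29 03:03 BAL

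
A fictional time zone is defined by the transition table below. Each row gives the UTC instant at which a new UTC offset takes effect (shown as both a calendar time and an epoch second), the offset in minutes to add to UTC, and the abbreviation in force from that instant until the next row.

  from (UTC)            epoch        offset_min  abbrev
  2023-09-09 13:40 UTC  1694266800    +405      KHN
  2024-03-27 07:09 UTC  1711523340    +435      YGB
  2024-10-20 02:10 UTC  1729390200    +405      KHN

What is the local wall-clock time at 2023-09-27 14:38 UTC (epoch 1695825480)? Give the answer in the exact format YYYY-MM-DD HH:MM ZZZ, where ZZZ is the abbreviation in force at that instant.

Query: 2023-09-27 14:38 UTC
Rule 1/3 (KHN, +06:45): 2023-09-09 13:40 UTC ≤ query < 2024-03-27 07:09 UTC
14·60 + 38 + 405 = 1283 min
1283 = 0·1440 + 1283; 1283 = 21·60 + 23 → 21:23, same day
→ 2023-09-27 21:23 KHN

2023-09-27 21:23 KHN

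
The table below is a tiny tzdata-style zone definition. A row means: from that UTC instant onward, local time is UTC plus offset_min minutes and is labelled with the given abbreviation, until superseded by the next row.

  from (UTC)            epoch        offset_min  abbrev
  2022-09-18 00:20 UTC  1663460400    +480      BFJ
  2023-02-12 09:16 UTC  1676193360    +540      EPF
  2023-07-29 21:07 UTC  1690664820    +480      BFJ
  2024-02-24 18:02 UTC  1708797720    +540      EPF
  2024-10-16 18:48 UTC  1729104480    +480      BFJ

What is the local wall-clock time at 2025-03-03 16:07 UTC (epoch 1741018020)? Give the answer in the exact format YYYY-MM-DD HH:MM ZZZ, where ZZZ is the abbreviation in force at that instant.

2025-03-04 00:07 BFJ

Query: 2025-03-03 16:07 UTC
Rule 5/5 (BFJ, +08:00): 2024-10-16 18:48 UTC ≤ query < +∞
16·60 + 7 + 480 = 1447 min
1447 = 1·1440 + 7; 7 = 0·60 + 7 → 00:07, 2025-03-03 + 1 day = 2025-03-04
→ 2025-03-04 00:07 BFJ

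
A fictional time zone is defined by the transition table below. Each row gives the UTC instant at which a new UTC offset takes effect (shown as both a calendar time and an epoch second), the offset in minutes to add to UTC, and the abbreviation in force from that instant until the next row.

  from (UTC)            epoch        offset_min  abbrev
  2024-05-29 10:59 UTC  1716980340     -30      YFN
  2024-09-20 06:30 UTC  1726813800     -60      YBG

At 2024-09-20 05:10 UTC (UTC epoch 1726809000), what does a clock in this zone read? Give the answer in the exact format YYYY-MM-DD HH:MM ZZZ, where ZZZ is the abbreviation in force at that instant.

Query: 2024-09-20 05:10 UTC
Rule 1/2 (YFN, -00:30): 2024-05-29 10:59 UTC ≤ query < 2024-09-20 06:30 UTC
5·60 + 10 - 30 = 280 min
280 = 0·1440 + 280; 280 = 4·60 + 40 → 04:40, same day
→ 2024-09-20 04:40 YFN

2024-09-20 04:40 YFN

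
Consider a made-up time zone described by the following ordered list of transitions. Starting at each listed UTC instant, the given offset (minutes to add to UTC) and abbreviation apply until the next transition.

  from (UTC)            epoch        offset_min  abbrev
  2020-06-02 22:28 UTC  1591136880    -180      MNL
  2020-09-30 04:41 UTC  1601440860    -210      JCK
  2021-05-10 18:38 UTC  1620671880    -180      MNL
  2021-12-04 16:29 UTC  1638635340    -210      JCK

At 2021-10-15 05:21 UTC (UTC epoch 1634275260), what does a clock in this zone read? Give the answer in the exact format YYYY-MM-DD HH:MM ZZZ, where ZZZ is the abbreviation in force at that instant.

2021-10-15 02:21 MNL

Query: 2021-10-15 05:21 UTC
Rule 3/4 (MNL, -03:00): 2021-05-10 18:38 UTC ≤ query < 2021-12-04 16:29 UTC
5·60 + 21 - 180 = 141 min
141 = 0·1440 + 141; 141 = 2·60 + 21 → 02:21, same day
→ 2021-10-15 02:21 MNL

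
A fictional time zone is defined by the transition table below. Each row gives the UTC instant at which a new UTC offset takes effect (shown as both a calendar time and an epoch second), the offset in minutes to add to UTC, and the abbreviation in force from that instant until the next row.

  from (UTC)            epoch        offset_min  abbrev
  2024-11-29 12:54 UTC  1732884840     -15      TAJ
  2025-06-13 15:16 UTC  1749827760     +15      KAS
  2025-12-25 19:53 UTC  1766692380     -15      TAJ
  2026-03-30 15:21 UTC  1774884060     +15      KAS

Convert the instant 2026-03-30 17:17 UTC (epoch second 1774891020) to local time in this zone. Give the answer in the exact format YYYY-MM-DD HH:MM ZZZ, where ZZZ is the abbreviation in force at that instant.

Query: 2026-03-30 17:17 UTC
Rule 4/4 (KAS, +00:15): 2026-03-30 15:21 UTC ≤ query < +∞
17·60 + 17 + 15 = 1052 min
1052 = 0·1440 + 1052; 1052 = 17·60 + 32 → 17:32, same day
→ 2026-03-30 17:32 KAS

2026-03-30 17:32 KAS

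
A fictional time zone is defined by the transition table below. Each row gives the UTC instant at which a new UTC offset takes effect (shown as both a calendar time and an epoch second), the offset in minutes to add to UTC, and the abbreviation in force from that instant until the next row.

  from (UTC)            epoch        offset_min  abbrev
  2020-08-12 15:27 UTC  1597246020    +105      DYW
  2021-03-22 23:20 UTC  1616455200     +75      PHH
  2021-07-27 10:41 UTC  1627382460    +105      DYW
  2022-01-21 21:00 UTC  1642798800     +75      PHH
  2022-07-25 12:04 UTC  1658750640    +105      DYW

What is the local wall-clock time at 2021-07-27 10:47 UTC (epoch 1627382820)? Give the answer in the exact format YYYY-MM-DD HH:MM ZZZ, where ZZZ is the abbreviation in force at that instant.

Query: 2021-07-27 10:47 UTC
Rule 3/5 (DYW, +01:45): 2021-07-27 10:41 UTC ≤ query < 2022-01-21 21:00 UTC
10·60 + 47 + 105 = 752 min
752 = 0·1440 + 752; 752 = 12·60 + 32 → 12:32, same day
→ 2021-07-27 12:32 DYW

2021-07-27 12:32 DYW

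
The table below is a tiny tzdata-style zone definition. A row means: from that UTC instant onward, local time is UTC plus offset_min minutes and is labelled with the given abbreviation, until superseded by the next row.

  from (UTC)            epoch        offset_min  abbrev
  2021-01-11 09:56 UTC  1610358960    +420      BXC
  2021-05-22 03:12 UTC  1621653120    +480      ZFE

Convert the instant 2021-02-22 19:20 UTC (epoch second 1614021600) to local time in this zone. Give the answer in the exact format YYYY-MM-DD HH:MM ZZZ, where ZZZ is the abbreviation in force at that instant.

2021-02-23 02:20 BXC

Query: 2021-02-22 19:20 UTC
Rule 1/2 (BXC, +07:00): 2021-01-11 09:56 UTC ≤ query < 2021-05-22 03:12 UTC
19·60 + 20 + 420 = 1580 min
1580 = 1·1440 + 140; 140 = 2·60 + 20 → 02:20, 2021-02-22 + 1 day = 2021-02-23
→ 2021-02-23 02:20 BXC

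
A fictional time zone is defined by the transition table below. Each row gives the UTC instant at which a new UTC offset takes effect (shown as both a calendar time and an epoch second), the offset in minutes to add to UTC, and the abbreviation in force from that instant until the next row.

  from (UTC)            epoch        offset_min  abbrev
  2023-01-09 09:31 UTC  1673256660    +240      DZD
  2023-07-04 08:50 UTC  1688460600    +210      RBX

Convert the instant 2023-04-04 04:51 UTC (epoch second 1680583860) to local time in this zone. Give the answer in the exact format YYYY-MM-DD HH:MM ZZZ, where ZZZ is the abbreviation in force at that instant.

2023-04-04 08:51 DZD

Query: 2023-04-04 04:51 UTC
Rule 1/2 (DZD, +04:00): 2023-01-09 09:31 UTC ≤ query < 2023-07-04 08:50 UTC
4·60 + 51 + 240 = 531 min
531 = 0·1440 + 531; 531 = 8·60 + 51 → 08:51, same day
→ 2023-04-04 08:51 DZD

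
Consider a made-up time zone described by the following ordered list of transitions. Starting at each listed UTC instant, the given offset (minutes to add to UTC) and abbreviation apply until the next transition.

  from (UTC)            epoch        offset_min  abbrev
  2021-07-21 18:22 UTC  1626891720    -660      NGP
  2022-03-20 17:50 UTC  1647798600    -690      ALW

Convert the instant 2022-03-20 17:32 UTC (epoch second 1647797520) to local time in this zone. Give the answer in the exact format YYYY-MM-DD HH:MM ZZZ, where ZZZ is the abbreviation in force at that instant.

Query: 2022-03-20 17:32 UTC
Rule 1/2 (NGP, -11:00): 2021-07-21 18:22 UTC ≤ query < 2022-03-20 17:50 UTC
17·60 + 32 - 660 = 392 min
392 = 0·1440 + 392; 392 = 6·60 + 32 → 06:32, same day
→ 2022-03-20 06:32 NGP

2022-03-20 06:32 NGP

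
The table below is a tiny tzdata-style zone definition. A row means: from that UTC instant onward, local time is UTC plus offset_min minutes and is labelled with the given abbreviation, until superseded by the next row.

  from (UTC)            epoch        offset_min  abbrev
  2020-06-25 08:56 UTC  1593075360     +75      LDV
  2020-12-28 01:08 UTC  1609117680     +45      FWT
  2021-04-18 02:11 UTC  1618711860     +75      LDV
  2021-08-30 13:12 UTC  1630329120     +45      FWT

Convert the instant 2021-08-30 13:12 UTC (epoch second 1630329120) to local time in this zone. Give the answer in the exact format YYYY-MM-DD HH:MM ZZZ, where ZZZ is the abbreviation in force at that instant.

Query: 2021-08-30 13:12 UTC
Rule 4/4 (FWT, +00:45): 2021-08-30 13:12 UTC ≤ query < +∞
13·60 + 12 + 45 = 837 min
837 = 0·1440 + 837; 837 = 13·60 + 57 → 13:57, same day
→ 2021-08-30 13:57 FWT

2021-08-30 13:57 FWT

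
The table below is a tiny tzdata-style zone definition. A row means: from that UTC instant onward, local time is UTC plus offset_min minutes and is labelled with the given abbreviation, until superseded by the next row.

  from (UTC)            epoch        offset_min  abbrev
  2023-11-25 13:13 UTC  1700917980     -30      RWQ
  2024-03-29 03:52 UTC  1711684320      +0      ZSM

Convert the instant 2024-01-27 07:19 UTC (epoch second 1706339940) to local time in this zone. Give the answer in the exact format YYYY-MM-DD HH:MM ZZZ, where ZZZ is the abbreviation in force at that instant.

Query: 2024-01-27 07:19 UTC
Rule 1/2 (RWQ, -00:30): 2023-11-25 13:13 UTC ≤ query < 2024-03-29 03:52 UTC
7·60 + 19 - 30 = 409 min
409 = 0·1440 + 409; 409 = 6·60 + 49 → 06:49, same day
→ 2024-01-27 06:49 RWQ

2024-01-27 06:49 RWQ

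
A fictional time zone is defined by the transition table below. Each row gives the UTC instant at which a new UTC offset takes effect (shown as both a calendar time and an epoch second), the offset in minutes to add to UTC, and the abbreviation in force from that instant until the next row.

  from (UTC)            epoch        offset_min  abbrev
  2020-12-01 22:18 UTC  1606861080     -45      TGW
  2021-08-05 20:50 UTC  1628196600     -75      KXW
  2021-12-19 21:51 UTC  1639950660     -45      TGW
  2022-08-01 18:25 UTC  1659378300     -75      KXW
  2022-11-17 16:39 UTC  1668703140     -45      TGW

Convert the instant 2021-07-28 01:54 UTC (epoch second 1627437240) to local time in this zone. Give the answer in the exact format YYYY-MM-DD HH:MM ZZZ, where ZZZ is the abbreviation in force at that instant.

Query: 2021-07-28 01:54 UTC
Rule 1/5 (TGW, -00:45): 2020-12-01 22:18 UTC ≤ query < 2021-08-05 20:50 UTC
1·60 + 54 - 45 = 69 min
69 = 0·1440 + 69; 69 = 1·60 + 9 → 01:09, same day
→ 2021-07-28 01:09 TGW

2021-07-28 01:09 TGW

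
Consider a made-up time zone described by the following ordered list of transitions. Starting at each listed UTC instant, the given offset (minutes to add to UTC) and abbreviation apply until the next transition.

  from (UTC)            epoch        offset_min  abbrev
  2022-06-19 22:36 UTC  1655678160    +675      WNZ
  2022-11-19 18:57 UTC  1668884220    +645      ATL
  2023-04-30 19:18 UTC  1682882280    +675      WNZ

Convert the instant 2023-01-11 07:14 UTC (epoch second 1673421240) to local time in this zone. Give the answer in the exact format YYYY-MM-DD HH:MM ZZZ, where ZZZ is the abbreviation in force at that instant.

Query: 2023-01-11 07:14 UTC
Rule 2/3 (ATL, +10:45): 2022-11-19 18:57 UTC ≤ query < 2023-04-30 19:18 UTC
7·60 + 14 + 645 = 1079 min
1079 = 0·1440 + 1079; 1079 = 17·60 + 59 → 17:59, same day
→ 2023-01-11 17:59 ATL

2023-01-11 17:59 ATL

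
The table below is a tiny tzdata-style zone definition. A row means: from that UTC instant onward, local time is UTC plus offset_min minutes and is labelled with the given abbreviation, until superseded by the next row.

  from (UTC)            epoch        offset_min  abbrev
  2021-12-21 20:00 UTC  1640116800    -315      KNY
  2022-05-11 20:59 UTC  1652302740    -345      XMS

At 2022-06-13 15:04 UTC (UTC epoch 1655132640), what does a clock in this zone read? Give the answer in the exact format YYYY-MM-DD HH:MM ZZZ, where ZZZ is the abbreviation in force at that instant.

Query: 2022-06-13 15:04 UTC
Rule 2/2 (XMS, -05:45): 2022-05-11 20:59 UTC ≤ query < +∞
15·60 + 4 - 345 = 559 min
559 = 0·1440 + 559; 559 = 9·60 + 19 → 09:19, same day
→ 2022-06-13 09:19 XMS

2022-06-13 09:19 XMS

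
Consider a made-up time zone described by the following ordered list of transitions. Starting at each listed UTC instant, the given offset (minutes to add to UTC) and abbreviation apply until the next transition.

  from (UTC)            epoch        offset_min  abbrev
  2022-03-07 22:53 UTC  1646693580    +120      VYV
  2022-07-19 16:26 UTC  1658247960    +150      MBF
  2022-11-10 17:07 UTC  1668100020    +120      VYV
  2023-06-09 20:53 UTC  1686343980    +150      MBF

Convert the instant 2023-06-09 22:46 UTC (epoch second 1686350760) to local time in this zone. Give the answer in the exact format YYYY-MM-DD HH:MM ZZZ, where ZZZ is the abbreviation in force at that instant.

2023-06-10 01:16 MBF

Query: 2023-06-09 22:46 UTC
Rule 4/4 (MBF, +02:30): 2023-06-09 20:53 UTC ≤ query < +∞
22·60 + 46 + 150 = 1516 min
1516 = 1·1440 + 76; 76 = 1·60 + 16 → 01:16, 2023-06-09 + 1 day = 2023-06-10
→ 2023-06-10 01:16 MBF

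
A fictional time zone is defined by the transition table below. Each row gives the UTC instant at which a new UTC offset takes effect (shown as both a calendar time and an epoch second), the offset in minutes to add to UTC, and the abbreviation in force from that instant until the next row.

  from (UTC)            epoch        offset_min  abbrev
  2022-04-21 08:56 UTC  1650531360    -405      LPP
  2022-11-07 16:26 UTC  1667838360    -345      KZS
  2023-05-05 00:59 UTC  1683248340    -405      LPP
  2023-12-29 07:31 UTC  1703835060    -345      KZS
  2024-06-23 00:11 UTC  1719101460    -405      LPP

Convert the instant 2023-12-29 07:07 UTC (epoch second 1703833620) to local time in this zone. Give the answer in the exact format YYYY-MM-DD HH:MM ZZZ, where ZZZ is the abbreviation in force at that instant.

2023-12-29 00:22 LPP

Query: 2023-12-29 07:07 UTC
Rule 3/5 (LPP, -06:45): 2023-05-05 00:59 UTC ≤ query < 2023-12-29 07:31 UTC
7·60 + 7 - 405 = 22 min
22 = 0·1440 + 22; 22 = 0·60 + 22 → 00:22, same day
→ 2023-12-29 00:22 LPP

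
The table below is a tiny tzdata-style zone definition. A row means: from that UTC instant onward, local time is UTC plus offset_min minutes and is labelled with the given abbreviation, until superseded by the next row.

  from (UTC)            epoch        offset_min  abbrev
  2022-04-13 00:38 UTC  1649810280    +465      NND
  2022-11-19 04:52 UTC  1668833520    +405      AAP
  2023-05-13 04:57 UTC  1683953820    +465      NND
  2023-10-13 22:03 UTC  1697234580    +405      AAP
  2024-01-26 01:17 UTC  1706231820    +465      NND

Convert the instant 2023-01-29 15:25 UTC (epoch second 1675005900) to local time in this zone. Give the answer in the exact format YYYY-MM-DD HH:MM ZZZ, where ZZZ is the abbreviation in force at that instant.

2023-01-29 22:10 AAP

Query: 2023-01-29 15:25 UTC
Rule 2/5 (AAP, +06:45): 2022-11-19 04:52 UTC ≤ query < 2023-05-13 04:57 UTC
15·60 + 25 + 405 = 1330 min
1330 = 0·1440 + 1330; 1330 = 22·60 + 10 → 22:10, same day
→ 2023-01-29 22:10 AAP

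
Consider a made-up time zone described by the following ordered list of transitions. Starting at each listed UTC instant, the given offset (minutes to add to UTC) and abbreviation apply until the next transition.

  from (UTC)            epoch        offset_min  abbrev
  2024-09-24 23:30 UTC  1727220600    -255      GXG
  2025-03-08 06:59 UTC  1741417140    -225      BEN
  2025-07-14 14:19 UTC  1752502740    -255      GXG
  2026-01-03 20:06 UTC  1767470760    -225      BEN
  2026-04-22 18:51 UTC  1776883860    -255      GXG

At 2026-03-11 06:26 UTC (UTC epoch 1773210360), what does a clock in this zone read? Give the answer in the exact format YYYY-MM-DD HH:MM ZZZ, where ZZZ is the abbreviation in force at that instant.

Query: 2026-03-11 06:26 UTC
Rule 4/5 (BEN, -03:45): 2026-01-03 20:06 UTC ≤ query < 2026-04-22 18:51 UTC
6·60 + 26 - 225 = 161 min
161 = 0·1440 + 161; 161 = 2·60 + 41 → 02:41, same day
→ 2026-03-11 02:41 BEN

2026-03-11 02:41 BEN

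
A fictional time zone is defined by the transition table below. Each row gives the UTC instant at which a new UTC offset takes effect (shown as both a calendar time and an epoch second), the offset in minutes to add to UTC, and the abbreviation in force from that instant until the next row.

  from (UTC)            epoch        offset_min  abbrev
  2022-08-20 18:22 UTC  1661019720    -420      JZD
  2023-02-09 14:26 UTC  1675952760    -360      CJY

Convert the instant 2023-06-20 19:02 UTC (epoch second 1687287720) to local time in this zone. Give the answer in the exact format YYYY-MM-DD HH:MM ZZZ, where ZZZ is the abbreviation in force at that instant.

2023-06-20 13:02 CJY

Query: 2023-06-20 19:02 UTC
Rule 2/2 (CJY, -06:00): 2023-02-09 14:26 UTC ≤ query < +∞
19·60 + 2 - 360 = 782 min
782 = 0·1440 + 782; 782 = 13·60 + 2 → 13:02, same day
→ 2023-06-20 13:02 CJY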